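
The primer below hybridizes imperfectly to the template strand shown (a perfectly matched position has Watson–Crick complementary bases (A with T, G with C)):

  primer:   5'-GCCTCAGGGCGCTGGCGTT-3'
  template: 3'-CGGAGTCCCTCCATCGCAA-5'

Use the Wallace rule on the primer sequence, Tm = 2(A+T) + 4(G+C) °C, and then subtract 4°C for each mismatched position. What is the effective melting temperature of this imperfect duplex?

54°C

Primer base counts: A=1, T=4, G=8, C=6 → A+T=5, G+C=14
Perfect-match Tm = 2(5) + 4(14) = 10 + 56 = 66°C
Mismatches (positions where the bases are not complementary): 3 (at positions 10, 12, 14)
Effective Tm = 66 − 3×4 = 66 − 12 = 54°C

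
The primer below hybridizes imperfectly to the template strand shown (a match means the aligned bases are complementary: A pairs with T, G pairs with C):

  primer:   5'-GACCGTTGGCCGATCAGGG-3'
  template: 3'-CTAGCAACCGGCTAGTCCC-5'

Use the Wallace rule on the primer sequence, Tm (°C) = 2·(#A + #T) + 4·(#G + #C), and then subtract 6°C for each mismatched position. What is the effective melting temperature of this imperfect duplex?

Primer base counts: A=3, T=3, G=8, C=5 → A+T=6, G+C=13
Perfect-match Tm = 2(6) + 4(13) = 12 + 52 = 64°C
Mismatches (positions where the bases are not complementary): 1 (at position 3)
Effective Tm = 64 − 1×6 = 64 − 6 = 58°C

58°C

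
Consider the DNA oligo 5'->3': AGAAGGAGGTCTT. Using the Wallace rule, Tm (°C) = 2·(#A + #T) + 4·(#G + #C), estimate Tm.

38°C

Scanning the sequence gives T=3, A=4, G=5, C=1.
A+T = 7, G+C = 6
Tm = 2(7) + 4(6) = 14 + 24 = 38°C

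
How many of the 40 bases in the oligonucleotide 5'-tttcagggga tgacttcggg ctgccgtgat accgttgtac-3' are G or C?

Counting bases: T=12, A=6, G=13, C=9
G+C = 13 + 9 = 22

22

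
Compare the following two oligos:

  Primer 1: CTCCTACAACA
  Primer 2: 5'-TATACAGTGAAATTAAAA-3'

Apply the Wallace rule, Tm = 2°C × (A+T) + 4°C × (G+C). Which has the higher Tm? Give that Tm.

Primer 2, 42°C

Primer 1: A+T=6, G+C=5 → Tm = 2(6)+4(5) = 32°C
Primer 2: A+T=15, G+C=3 → Tm = 2(15)+4(3) = 42°C
32°C vs 42°C → primer 2 is higher.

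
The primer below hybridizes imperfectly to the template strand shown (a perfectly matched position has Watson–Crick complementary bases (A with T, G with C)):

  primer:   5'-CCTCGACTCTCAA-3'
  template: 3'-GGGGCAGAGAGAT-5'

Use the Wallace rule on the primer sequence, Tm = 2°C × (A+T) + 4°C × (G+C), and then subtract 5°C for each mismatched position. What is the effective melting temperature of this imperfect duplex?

Primer base counts: A=3, T=3, G=1, C=6 → A+T=6, G+C=7
Perfect-match Tm = 2(6) + 4(7) = 12 + 28 = 40°C
Mismatches (positions where the bases are not complementary): 3 (at positions 3, 6, 12)
Effective Tm = 40 − 3×5 = 40 − 15 = 25°C

25°C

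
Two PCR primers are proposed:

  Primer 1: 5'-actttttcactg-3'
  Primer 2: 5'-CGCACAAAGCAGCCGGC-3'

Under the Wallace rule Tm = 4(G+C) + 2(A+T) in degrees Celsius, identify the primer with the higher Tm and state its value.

Primer 1: A+T=8, G+C=4 → Tm = 2(8)+4(4) = 32°C
Primer 2: A+T=5, G+C=12 → Tm = 2(5)+4(12) = 58°C
32°C vs 58°C → primer 2 is higher.

Primer 2, 58°C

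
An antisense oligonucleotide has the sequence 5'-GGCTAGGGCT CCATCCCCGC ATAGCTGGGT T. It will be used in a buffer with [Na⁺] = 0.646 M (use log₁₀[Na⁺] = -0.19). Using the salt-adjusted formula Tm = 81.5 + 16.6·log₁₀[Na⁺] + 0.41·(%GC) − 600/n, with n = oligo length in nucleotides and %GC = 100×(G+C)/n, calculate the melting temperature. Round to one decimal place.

85.4°C

Length n = 31. Scanning the sequence gives T=7, A=4, C=10, G=10.
G+C = 20, so %GC = 20/31 × 100 = 64.516%
Salt term: 16.6 × (-0.19) = -3.154
GC term: 0.41 × 64.516 = 26.452; length term: −600/31 = −19.355
Tm = 81.5 + (-3.154) + 26.452 − 19.355 = 85.443 → 85.4°C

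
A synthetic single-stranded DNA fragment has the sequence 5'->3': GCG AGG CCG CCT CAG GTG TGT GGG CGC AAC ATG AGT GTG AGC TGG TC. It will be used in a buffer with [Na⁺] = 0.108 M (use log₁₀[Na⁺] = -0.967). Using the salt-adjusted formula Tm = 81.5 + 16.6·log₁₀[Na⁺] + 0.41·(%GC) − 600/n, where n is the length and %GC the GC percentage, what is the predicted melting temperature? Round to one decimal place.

Length n = 47. C=11, T=9, G=20, A=7
G+C = 31, so %GC = 31/47 × 100 = 65.957%
Salt term: 16.6 × (-0.967) = -16.052
GC term: 0.41 × 65.957 = 27.042; length term: −600/47 = −12.766
Tm = 81.5 + (-16.052) + 27.042 − 12.766 = 79.724 → 79.7°C

79.7°C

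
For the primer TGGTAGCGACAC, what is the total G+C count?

7

Counting bases: C=3, G=4, T=2, A=3
Total G or C: 4 + 3 = 7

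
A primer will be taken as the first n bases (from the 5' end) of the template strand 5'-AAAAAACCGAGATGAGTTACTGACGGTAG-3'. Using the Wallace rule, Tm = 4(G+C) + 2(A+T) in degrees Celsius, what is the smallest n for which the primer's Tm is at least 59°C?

n = 22

First 21 bases: AAAAAACCGAGATGAGTTACT → Tm = 56°C (< 59°C)
First 22 bases: AAAAAACCGAGATGAGTTACTG → Tm = 60°C (≥ 59°C)
Each additional base adds 2°C (A/T) or 4°C (G/C), so Tm is non-decreasing in n; n = 22 is the first length to reach 59°C.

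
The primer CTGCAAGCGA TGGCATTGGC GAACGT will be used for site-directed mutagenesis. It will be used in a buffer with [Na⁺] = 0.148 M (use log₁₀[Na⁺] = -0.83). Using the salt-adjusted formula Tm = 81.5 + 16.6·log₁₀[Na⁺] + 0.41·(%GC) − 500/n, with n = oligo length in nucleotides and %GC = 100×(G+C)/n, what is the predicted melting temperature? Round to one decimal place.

Length n = 26. Counting bases: A=6, C=6, G=9, T=5
G+C = 15, so %GC = 15/26 × 100 = 57.692%
Salt term: 16.6 × (-0.83) = -13.778
GC term: 0.41 × 57.692 = 23.654; length term: −500/26 = −19.231
Tm = 81.5 + (-13.778) + 23.654 − 19.231 = 72.145 → 72.1°C

72.1°C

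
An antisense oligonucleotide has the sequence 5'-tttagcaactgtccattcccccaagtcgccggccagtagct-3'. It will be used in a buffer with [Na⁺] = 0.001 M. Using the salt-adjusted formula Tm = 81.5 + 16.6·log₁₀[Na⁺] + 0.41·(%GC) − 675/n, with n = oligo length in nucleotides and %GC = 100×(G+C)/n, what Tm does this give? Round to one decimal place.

Length n = 41. A=8, T=10, G=8, C=15
G+C = 23, so %GC = 23/41 × 100 = 56.098%
Salt term: 16.6 × (-3) = -49.8
GC term: 0.41 × 56.098 = 23; length term: −675/41 = −16.463
Tm = 81.5 + (-49.8) + 23 − 16.463 = 38.237 → 38.2°C

38.2°C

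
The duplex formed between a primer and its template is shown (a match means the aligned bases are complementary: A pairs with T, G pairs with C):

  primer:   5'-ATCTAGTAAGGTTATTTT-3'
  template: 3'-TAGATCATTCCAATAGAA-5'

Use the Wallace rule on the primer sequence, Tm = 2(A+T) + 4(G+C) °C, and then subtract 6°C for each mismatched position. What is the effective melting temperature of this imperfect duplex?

38°C

Primer base counts: A=5, T=9, G=3, C=1 → A+T=14, G+C=4
Perfect-match Tm = 2(14) + 4(4) = 28 + 16 = 44°C
Mismatches (positions where the bases are not complementary): 1 (at position 16)
Effective Tm = 44 − 1×6 = 44 − 6 = 38°C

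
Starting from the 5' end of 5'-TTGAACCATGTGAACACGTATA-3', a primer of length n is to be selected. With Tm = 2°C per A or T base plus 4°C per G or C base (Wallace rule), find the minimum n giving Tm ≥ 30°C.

n = 11

First 10 bases: TTGAACCATG → Tm = 28°C (< 30°C)
First 11 bases: TTGAACCATGT → Tm = 30°C (≥ 30°C)
Since every base adds ≥2°C, Tm only increases with n, so the threshold is first crossed at n = 11.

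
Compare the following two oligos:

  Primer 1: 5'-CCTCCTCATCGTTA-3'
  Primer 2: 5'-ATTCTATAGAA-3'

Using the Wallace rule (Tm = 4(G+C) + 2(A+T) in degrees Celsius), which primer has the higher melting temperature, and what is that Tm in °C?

Primer 1: A+T=7, G+C=7 → Tm = 2(7)+4(7) = 42°C
Primer 2: A+T=9, G+C=2 → Tm = 2(9)+4(2) = 26°C
42°C vs 26°C → primer 1 is higher.

Primer 1, 42°C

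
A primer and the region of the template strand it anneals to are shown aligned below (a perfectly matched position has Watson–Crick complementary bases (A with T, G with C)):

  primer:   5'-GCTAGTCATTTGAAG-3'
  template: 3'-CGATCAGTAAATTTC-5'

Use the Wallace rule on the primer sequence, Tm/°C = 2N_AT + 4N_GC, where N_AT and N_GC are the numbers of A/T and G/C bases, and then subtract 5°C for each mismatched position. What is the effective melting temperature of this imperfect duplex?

37°C

Primer base counts: A=4, T=5, G=4, C=2 → A+T=9, G+C=6
Perfect-match Tm = 2(9) + 4(6) = 18 + 24 = 42°C
Mismatches (positions where the bases are not complementary): 1 (at position 12)
Effective Tm = 42 − 1×5 = 42 − 5 = 37°C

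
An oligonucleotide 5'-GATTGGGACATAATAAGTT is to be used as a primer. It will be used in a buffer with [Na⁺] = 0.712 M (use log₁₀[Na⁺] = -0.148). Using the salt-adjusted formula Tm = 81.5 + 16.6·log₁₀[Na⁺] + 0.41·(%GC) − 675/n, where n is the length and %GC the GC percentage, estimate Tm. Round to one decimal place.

Length n = 19. Base counts: T=6, G=5, C=1, A=7
G+C = 6, so %GC = 6/19 × 100 = 31.579%
Salt term: 16.6 × (-0.148) = -2.457
GC term: 0.41 × 31.579 = 12.947; length term: −675/19 = −35.526
Tm = 81.5 + (-2.457) + 12.947 − 35.526 = 56.464 → 56.5°C

56.5°C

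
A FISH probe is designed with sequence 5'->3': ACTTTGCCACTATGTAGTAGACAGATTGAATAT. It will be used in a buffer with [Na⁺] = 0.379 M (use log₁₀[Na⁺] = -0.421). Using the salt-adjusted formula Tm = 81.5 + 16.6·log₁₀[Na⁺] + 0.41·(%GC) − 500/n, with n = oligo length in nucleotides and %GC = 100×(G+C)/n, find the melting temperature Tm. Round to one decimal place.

Length n = 33. Counting bases: T=11, G=6, A=11, C=5
G+C = 11, so %GC = 11/33 × 100 = 33.333%
Salt term: 16.6 × (-0.421) = -6.989
GC term: 0.41 × 33.333 = 13.667; length term: −500/33 = −15.152
Tm = 81.5 + (-6.989) + 13.667 − 15.152 = 73.026 → 73.0°C

73.0°C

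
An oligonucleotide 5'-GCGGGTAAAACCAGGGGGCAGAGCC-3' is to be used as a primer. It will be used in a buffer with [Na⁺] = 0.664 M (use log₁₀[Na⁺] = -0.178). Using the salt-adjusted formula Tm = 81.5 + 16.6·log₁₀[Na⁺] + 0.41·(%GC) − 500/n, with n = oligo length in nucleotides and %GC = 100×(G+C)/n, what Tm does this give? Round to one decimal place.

Length n = 25. Scanning the sequence gives G=11, T=1, A=7, C=6.
G+C = 17, so %GC = 17/25 × 100 = 68%
Salt term: 16.6 × (-0.178) = -2.955
GC term: 0.41 × 68 = 27.88; length term: −500/25 = −20
Tm = 81.5 + (-2.955) + 27.88 − 20 = 86.425 → 86.4°C

86.4°C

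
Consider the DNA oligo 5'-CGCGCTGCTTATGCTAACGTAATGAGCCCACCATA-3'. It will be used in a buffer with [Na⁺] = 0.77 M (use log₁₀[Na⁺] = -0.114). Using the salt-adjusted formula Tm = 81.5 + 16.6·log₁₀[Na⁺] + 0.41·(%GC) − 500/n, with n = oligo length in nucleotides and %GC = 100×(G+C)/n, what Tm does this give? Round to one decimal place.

86.4°C

Length n = 35. C=11, T=8, G=7, A=9
G+C = 18, so %GC = 18/35 × 100 = 51.429%
Salt term: 16.6 × (-0.114) = -1.892
GC term: 0.41 × 51.429 = 21.086; length term: −500/35 = −14.286
Tm = 81.5 + (-1.892) + 21.086 − 14.286 = 86.408 → 86.4°C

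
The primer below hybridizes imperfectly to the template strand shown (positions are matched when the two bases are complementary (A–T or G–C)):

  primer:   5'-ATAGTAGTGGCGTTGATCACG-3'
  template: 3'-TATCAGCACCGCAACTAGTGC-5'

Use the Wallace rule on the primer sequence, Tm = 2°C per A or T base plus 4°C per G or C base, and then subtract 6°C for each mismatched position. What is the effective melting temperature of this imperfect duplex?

Primer base counts: A=5, T=6, G=7, C=3 → A+T=11, G+C=10
Perfect-match Tm = 2(11) + 4(10) = 22 + 40 = 62°C
Mismatches (positions where the bases are not complementary): 1 (at position 6)
Effective Tm = 62 − 1×6 = 62 − 6 = 56°C

56°C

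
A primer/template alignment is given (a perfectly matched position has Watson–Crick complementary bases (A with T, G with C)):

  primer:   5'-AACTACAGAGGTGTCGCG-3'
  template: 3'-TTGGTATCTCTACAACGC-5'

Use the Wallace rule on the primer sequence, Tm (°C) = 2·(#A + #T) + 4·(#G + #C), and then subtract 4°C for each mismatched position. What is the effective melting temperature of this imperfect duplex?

40°C

Primer base counts: A=5, T=3, G=6, C=4 → A+T=8, G+C=10
Perfect-match Tm = 2(8) + 4(10) = 16 + 40 = 56°C
Mismatches (positions where the bases are not complementary): 4 (at positions 4, 6, 11, 15)
Effective Tm = 56 − 4×4 = 56 − 16 = 40°C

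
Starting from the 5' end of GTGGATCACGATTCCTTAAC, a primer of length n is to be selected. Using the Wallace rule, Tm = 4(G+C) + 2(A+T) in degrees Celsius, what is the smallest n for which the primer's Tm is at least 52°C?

n = 18

First 17 bases: GTGGATCACGATTCCTT → Tm = 50°C (< 52°C)
First 18 bases: GTGGATCACGATTCCTTA → Tm = 52°C (≥ 52°C)
Since every base adds ≥2°C, Tm only increases with n, so the threshold is first crossed at n = 18.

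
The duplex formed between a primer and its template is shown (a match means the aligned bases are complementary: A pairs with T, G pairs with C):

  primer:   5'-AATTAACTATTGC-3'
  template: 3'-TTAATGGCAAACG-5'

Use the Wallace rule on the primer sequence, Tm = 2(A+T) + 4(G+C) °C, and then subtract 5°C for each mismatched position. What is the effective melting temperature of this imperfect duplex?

17°C

Primer base counts: A=5, T=5, G=1, C=2 → A+T=10, G+C=3
Perfect-match Tm = 2(10) + 4(3) = 20 + 12 = 32°C
Mismatches (positions where the bases are not complementary): 3 (at positions 6, 8, 9)
Effective Tm = 32 − 3×5 = 32 − 15 = 17°C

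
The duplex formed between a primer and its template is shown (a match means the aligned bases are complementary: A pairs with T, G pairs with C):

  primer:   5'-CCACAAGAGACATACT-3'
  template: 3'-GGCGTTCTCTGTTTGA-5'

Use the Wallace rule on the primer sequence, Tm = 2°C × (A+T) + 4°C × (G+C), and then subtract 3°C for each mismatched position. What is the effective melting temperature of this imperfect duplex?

Primer base counts: A=7, T=2, G=2, C=5 → A+T=9, G+C=7
Perfect-match Tm = 2(9) + 4(7) = 18 + 28 = 46°C
Mismatches (positions where the bases are not complementary): 2 (at positions 3, 13)
Effective Tm = 46 − 2×3 = 46 − 6 = 40°C

40°C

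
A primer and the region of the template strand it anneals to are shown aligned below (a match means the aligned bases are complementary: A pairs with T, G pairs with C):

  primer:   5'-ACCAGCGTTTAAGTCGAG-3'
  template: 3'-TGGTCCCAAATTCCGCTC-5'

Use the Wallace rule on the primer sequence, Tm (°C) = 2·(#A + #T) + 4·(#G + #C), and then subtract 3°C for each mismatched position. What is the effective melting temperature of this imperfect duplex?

Primer base counts: A=5, T=4, G=5, C=4 → A+T=9, G+C=9
Perfect-match Tm = 2(9) + 4(9) = 18 + 36 = 54°C
Mismatches (positions where the bases are not complementary): 2 (at positions 6, 14)
Effective Tm = 54 − 2×3 = 54 − 6 = 48°C

48°C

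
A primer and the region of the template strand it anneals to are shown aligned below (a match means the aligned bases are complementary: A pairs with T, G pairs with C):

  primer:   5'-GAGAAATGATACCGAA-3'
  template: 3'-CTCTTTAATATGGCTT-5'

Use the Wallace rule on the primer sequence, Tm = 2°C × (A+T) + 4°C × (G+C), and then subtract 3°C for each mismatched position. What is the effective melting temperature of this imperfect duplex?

41°C

Primer base counts: A=8, T=2, G=4, C=2 → A+T=10, G+C=6
Perfect-match Tm = 2(10) + 4(6) = 20 + 24 = 44°C
Mismatches (positions where the bases are not complementary): 1 (at position 8)
Effective Tm = 44 − 1×3 = 44 − 3 = 41°C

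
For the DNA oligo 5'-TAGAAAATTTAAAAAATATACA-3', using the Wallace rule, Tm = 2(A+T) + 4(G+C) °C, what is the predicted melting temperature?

A=14, G=1, T=6, C=1
AT pairs contribute 20, GC pairs contribute 2.
Tm = 4·2 + 2·20 = 8 + 40 = 48°C

48°C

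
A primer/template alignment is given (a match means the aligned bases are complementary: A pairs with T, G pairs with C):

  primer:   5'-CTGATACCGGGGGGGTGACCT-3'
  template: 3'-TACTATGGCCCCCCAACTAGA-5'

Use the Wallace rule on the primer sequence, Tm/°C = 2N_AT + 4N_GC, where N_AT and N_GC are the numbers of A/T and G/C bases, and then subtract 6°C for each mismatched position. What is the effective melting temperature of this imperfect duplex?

52°C

Primer base counts: A=3, T=4, G=9, C=5 → A+T=7, G+C=14
Perfect-match Tm = 2(7) + 4(14) = 14 + 56 = 70°C
Mismatches (positions where the bases are not complementary): 3 (at positions 1, 15, 19)
Effective Tm = 70 − 3×6 = 70 − 18 = 52°C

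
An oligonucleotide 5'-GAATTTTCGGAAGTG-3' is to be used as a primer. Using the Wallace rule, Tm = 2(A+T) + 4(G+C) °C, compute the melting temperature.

Base counts: A=4, C=1, G=5, T=5
So N_AT = 9 and N_GC = 6.
Tm = 4·6 + 2·9 = 24 + 18 = 42°C

42°C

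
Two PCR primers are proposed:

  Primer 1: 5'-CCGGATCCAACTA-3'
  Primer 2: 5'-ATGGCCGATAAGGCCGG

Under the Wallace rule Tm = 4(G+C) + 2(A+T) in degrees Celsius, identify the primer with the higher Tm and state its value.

Primer 2, 56°C

Primer 1: A+T=6, G+C=7 → Tm = 2(6)+4(7) = 40°C
Primer 2: A+T=6, G+C=11 → Tm = 2(6)+4(11) = 56°C
40°C vs 56°C → primer 2 is higher.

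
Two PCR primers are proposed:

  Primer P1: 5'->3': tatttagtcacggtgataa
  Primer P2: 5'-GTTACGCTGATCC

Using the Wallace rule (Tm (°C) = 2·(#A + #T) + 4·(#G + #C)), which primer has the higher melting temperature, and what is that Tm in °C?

Primer P1: A+T=13, G+C=6 → Tm = 2(13)+4(6) = 50°C
Primer P2: A+T=6, G+C=7 → Tm = 2(6)+4(7) = 40°C
50°C vs 40°C → primer P1 is higher.

Primer P1, 50°C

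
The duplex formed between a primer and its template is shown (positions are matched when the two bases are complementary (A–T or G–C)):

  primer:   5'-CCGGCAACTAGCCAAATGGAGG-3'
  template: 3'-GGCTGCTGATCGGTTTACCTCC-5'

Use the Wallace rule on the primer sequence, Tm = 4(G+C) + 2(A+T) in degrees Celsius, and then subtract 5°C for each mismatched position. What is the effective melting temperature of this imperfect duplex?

60°C

Primer base counts: A=7, T=2, G=7, C=6 → A+T=9, G+C=13
Perfect-match Tm = 2(9) + 4(13) = 18 + 52 = 70°C
Mismatches (positions where the bases are not complementary): 2 (at positions 4, 6)
Effective Tm = 70 − 2×5 = 70 − 10 = 60°C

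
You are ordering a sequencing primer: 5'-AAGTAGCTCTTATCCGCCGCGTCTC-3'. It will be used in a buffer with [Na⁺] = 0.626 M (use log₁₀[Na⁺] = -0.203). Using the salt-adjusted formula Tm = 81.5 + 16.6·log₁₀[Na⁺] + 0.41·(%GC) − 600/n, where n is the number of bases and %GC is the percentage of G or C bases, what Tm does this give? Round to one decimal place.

77.1°C

Length n = 25. T=7, C=9, A=4, G=5
G+C = 14, so %GC = 14/25 × 100 = 56%
Salt term: 16.6 × (-0.203) = -3.37
GC term: 0.41 × 56 = 22.96; length term: −600/25 = −24
Tm = 81.5 + (-3.37) + 22.96 − 24 = 77.09 → 77.1°C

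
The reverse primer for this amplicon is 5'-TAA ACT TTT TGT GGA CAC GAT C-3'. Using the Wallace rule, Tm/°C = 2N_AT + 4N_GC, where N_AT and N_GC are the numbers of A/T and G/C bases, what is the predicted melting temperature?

C=4, G=4, A=6, T=8
AT pairs contribute 14, GC pairs contribute 8.
Tm = 2(14) + 4(8) = 28 + 32 = 60°C

60°C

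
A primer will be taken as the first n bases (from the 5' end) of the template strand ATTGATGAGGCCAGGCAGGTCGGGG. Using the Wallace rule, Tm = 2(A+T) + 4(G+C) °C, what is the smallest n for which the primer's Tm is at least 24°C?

n = 9

First 8 bases: ATTGATGA → Tm = 20°C (< 24°C)
First 9 bases: ATTGATGAG → Tm = 24°C (≥ 24°C)
Each additional base adds 2°C (A/T) or 4°C (G/C), so Tm is non-decreasing in n; n = 9 is the first length to reach 24°C.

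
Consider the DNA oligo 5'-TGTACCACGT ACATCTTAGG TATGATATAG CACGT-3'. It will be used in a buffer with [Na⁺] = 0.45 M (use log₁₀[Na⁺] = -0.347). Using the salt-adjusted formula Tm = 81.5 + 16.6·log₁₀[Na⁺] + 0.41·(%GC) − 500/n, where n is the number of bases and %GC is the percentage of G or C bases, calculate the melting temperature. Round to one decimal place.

Length n = 35. Counting bases: A=10, T=11, C=7, G=7
G+C = 14, so %GC = 14/35 × 100 = 40%
Salt term: 16.6 × (-0.347) = -5.76
GC term: 0.41 × 40 = 16.4; length term: −500/35 = −14.286
Tm = 81.5 + (-5.76) + 16.4 − 14.286 = 77.854 → 77.9°C

77.9°C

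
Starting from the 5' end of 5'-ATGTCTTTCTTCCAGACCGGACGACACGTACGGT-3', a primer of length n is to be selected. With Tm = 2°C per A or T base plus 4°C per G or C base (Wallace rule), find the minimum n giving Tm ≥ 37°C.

n = 14

First 13 bases: ATGTCTTTCTTCC → Tm = 36°C (< 37°C)
First 14 bases: ATGTCTTTCTTCCA → Tm = 38°C (≥ 37°C)
Since every base adds ≥2°C, Tm only increases with n, so the threshold is first crossed at n = 14.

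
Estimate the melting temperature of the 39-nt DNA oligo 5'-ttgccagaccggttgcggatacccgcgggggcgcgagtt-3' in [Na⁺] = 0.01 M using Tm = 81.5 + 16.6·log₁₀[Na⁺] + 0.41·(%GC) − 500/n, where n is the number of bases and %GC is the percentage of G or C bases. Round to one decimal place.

Length n = 39. T=7, A=5, G=16, C=11
G+C = 27, so %GC = 27/39 × 100 = 69.231%
Salt term: 16.6 × (-2) = -33.2
GC term: 0.41 × 69.231 = 28.385; length term: −500/39 = −12.821
Tm = 81.5 + (-33.2) + 28.385 − 12.821 = 63.864 → 63.9°C

63.9°C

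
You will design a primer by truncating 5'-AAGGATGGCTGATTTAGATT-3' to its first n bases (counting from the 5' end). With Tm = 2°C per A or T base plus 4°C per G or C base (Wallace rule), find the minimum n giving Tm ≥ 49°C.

First 17 bases: AAGGATGGCTGATTTAG → Tm = 48°C (< 49°C)
First 18 bases: AAGGATGGCTGATTTAGA → Tm = 50°C (≥ 49°C)
Since every base adds ≥2°C, Tm only increases with n, so the threshold is first crossed at n = 18.

n = 18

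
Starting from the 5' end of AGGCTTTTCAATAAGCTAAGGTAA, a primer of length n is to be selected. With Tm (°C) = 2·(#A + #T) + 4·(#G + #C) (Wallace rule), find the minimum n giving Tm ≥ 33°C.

First 12 bases: AGGCTTTTCAAT → Tm = 32°C (< 33°C)
First 13 bases: AGGCTTTTCAATA → Tm = 34°C (≥ 33°C)
Since every base adds ≥2°C, Tm only increases with n, so the threshold is first crossed at n = 13.

n = 13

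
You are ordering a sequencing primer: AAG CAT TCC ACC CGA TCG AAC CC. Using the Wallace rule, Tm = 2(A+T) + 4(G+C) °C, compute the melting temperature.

72°C

Scanning the sequence gives A=7, T=3, G=3, C=10.
AT pairs contribute 10, GC pairs contribute 13.
Tm = 2×10 + 4×13 = 72°C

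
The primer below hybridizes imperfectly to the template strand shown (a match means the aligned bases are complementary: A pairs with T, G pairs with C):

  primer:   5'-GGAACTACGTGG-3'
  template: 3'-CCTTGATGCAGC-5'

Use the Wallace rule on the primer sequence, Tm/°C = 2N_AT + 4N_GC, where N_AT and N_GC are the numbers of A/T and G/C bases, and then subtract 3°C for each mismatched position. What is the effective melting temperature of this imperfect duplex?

35°C

Primer base counts: A=3, T=2, G=5, C=2 → A+T=5, G+C=7
Perfect-match Tm = 2(5) + 4(7) = 10 + 28 = 38°C
Mismatches (positions where the bases are not complementary): 1 (at position 11)
Effective Tm = 38 − 1×3 = 38 − 3 = 35°C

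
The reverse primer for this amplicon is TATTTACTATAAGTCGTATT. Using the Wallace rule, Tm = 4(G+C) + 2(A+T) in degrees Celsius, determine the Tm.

48°C

Base counts: T=10, G=2, C=2, A=6
So N_AT = 16 and N_GC = 4.
Tm = 2(16) + 4(4) = 32 + 16 = 48°C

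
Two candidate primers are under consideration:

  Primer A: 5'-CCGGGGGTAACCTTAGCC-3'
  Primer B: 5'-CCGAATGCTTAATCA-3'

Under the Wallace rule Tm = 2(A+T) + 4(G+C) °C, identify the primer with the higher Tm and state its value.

Primer A: A+T=6, G+C=12 → Tm = 2(6)+4(12) = 60°C
Primer B: A+T=9, G+C=6 → Tm = 2(9)+4(6) = 42°C
60°C vs 42°C → primer A is higher.

Primer A, 60°C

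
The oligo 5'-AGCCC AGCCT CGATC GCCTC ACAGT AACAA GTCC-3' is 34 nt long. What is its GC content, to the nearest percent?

59%

C=14, G=6, A=9, T=5
G+C = 6 + 14 = 20 out of 34 bases
%GC = 20/34 × 100 = 58.82% ≈ 59%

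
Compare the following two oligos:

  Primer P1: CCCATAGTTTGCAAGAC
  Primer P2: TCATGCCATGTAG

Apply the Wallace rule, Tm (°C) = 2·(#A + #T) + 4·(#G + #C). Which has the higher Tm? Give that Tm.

Primer P1, 50°C

Primer P1: A+T=9, G+C=8 → Tm = 2(9)+4(8) = 50°C
Primer P2: A+T=7, G+C=6 → Tm = 2(7)+4(6) = 38°C
50°C vs 38°C → primer P1 is higher.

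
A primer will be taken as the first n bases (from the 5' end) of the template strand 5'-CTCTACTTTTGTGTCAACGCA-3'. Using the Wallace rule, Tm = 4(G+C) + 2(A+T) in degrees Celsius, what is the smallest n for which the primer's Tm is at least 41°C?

First 14 bases: CTCTACTTTTGTGT → Tm = 38°C (< 41°C)
First 15 bases: CTCTACTTTTGTGTC → Tm = 42°C (≥ 41°C)
Since every base adds ≥2°C, Tm only increases with n, so the threshold is first crossed at n = 15.

n = 15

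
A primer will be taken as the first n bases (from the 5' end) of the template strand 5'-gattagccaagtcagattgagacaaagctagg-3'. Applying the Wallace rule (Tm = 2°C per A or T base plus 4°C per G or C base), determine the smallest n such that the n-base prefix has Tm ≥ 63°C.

n = 23

First 22 bases: GATTAGCCAAGTCAGATTGAGA → Tm = 62°C (< 63°C)
First 23 bases: GATTAGCCAAGTCAGATTGAGAC → Tm = 66°C (≥ 63°C)
Each additional base adds 2°C (A/T) or 4°C (G/C), so Tm is non-decreasing in n; n = 23 is the first length to reach 63°C.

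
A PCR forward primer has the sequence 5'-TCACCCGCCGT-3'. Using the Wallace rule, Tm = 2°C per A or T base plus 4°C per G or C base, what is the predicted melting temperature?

Base counts: G=2, C=6, T=2, A=1
AT pairs contribute 3, GC pairs contribute 8.
Tm = 4·8 + 2·3 = 32 + 6 = 38°C

38°C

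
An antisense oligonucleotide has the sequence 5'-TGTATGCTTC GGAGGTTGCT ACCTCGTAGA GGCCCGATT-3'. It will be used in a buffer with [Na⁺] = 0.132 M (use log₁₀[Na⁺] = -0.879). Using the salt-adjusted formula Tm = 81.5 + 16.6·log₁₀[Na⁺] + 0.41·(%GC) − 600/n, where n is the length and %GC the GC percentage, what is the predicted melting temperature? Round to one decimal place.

Length n = 39. G=12, T=12, A=6, C=9
G+C = 21, so %GC = 21/39 × 100 = 53.846%
Salt term: 16.6 × (-0.879) = -14.591
GC term: 0.41 × 53.846 = 22.077; length term: −600/39 = −15.385
Tm = 81.5 + (-14.591) + 22.077 − 15.385 = 73.601 → 73.6°C

73.6°C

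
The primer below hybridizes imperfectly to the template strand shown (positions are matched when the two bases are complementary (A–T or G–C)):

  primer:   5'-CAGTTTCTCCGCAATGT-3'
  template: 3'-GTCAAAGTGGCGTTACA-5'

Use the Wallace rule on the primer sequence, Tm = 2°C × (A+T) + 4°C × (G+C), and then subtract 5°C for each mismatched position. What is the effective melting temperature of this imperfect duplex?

Primer base counts: A=3, T=6, G=3, C=5 → A+T=9, G+C=8
Perfect-match Tm = 2(9) + 4(8) = 18 + 32 = 50°C
Mismatches (positions where the bases are not complementary): 1 (at position 8)
Effective Tm = 50 − 1×5 = 50 − 5 = 45°C

45°C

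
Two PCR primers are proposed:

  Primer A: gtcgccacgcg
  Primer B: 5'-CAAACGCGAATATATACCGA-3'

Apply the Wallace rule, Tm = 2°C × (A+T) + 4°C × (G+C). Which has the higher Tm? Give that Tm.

Primer B, 56°C

Primer A: A+T=2, G+C=9 → Tm = 2(2)+4(9) = 40°C
Primer B: A+T=12, G+C=8 → Tm = 2(12)+4(8) = 56°C
40°C vs 56°C → primer B is higher.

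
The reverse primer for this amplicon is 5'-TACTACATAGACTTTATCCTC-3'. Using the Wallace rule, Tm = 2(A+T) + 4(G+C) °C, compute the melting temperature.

Counting bases: C=6, A=6, T=8, G=1
AT pairs contribute 14, GC pairs contribute 7.
Tm = 2×14 + 4×7 = 56°C

56°C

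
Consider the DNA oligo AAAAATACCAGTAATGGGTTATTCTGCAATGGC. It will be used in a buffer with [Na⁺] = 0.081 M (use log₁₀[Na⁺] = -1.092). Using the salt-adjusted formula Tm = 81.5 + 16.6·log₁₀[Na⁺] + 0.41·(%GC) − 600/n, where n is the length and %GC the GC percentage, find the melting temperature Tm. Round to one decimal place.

60.1°C

Length n = 33. Counting bases: C=5, A=12, G=7, T=9
G+C = 12, so %GC = 12/33 × 100 = 36.364%
Salt term: 16.6 × (-1.092) = -18.127
GC term: 0.41 × 36.364 = 14.909; length term: −600/33 = −18.182
Tm = 81.5 + (-18.127) + 14.909 − 18.182 = 60.1 → 60.1°C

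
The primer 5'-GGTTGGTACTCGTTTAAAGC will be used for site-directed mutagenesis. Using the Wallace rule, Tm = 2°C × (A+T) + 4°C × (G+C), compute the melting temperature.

58°C

Counting bases: C=3, G=6, T=7, A=4
A+T = 11, G+C = 9
Tm = 4·9 + 2·11 = 36 + 22 = 58°C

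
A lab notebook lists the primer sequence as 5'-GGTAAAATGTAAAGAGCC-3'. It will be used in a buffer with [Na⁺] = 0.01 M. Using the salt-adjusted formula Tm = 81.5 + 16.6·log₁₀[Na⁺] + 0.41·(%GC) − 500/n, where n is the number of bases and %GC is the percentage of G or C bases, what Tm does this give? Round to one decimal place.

36.5°C

Length n = 18. Counting bases: C=2, T=3, A=8, G=5
G+C = 7, so %GC = 7/18 × 100 = 38.889%
Salt term: 16.6 × (-2) = -33.2
GC term: 0.41 × 38.889 = 15.944; length term: −500/18 = −27.778
Tm = 81.5 + (-33.2) + 15.944 − 27.778 = 36.466 → 36.5°C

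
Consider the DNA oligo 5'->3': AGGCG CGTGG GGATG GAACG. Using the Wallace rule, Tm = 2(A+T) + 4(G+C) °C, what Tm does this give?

68°C

Scanning the sequence gives G=11, T=2, A=4, C=3.
So N_AT = 6 and N_GC = 14.
Tm = 2(6) + 4(14) = 12 + 56 = 68°C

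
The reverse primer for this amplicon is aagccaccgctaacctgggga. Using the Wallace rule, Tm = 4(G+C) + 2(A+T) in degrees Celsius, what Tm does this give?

68°C

Base counts: A=6, C=7, T=2, G=6
A+T = 8, G+C = 13
Tm = 2×8 + 4×13 = 68°C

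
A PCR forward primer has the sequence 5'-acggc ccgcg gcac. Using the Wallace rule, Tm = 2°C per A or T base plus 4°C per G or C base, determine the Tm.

Scanning the sequence gives C=7, A=2, T=0, G=5.
A+T = 2, G+C = 12
Tm = 4·12 + 2·2 = 48 + 4 = 52°C

52°C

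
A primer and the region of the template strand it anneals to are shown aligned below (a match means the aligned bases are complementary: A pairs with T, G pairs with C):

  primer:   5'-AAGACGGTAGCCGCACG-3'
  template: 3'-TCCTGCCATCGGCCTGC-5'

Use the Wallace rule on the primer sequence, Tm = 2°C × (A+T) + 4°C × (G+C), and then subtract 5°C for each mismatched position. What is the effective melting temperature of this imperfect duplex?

Primer base counts: A=5, T=1, G=6, C=5 → A+T=6, G+C=11
Perfect-match Tm = 2(6) + 4(11) = 12 + 44 = 56°C
Mismatches (positions where the bases are not complementary): 2 (at positions 2, 14)
Effective Tm = 56 − 2×5 = 56 − 10 = 46°C

46°C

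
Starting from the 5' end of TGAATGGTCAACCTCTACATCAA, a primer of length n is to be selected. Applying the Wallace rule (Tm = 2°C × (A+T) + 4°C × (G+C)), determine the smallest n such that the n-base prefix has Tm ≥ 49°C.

n = 18

First 17 bases: TGAATGGTCAACCTCTA → Tm = 48°C (< 49°C)
First 18 bases: TGAATGGTCAACCTCTAC → Tm = 52°C (≥ 49°C)
Each additional base adds 2°C (A/T) or 4°C (G/C), so Tm is non-decreasing in n; n = 18 is the first length to reach 49°C.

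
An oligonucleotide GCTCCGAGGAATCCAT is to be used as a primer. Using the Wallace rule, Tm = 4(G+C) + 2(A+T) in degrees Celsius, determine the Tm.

50°C

G=4, A=4, T=3, C=5
AT pairs contribute 7, GC pairs contribute 9.
Tm = 2×7 + 4×9 = 50°C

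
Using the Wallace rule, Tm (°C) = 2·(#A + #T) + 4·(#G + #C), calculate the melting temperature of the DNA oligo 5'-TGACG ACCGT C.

36°C

Base counts: C=4, A=2, G=3, T=2
A+T = 4, G+C = 7
Tm = 4·7 + 2·4 = 28 + 8 = 36°C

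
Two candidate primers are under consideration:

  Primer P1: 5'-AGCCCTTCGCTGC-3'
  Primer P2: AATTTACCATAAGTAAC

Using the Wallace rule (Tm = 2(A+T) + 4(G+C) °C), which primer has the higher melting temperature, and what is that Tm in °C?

Primer P1, 44°C

Primer P1: A+T=4, G+C=9 → Tm = 2(4)+4(9) = 44°C
Primer P2: A+T=13, G+C=4 → Tm = 2(13)+4(4) = 42°C
44°C vs 42°C → primer P1 is higher.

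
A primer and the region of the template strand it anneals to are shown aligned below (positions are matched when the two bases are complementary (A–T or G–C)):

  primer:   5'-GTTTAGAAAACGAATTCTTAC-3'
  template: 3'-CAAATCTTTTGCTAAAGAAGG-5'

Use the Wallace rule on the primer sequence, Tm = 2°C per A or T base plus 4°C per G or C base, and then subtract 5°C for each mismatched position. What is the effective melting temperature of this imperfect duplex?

44°C

Primer base counts: A=8, T=7, G=3, C=3 → A+T=15, G+C=6
Perfect-match Tm = 2(15) + 4(6) = 30 + 24 = 54°C
Mismatches (positions where the bases are not complementary): 2 (at positions 14, 20)
Effective Tm = 54 − 2×5 = 54 − 10 = 44°C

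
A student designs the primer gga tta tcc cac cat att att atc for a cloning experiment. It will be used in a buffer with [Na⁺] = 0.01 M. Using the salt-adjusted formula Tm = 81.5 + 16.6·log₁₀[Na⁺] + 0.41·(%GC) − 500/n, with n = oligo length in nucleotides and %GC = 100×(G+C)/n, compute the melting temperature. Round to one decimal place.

41.1°C

Length n = 24. G=2, C=6, A=7, T=9
G+C = 8, so %GC = 8/24 × 100 = 33.333%
Salt term: 16.6 × (-2) = -33.2
GC term: 0.41 × 33.333 = 13.667; length term: −500/24 = −20.833
Tm = 81.5 + (-33.2) + 13.667 − 20.833 = 41.134 → 41.1°C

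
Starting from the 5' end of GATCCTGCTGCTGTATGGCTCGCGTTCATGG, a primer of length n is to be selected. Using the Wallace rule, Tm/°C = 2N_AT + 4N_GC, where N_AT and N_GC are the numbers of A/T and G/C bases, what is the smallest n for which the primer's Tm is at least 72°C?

n = 23

First 22 bases: GATCCTGCTGCTGTATGGCTCG → Tm = 70°C (< 72°C)
First 23 bases: GATCCTGCTGCTGTATGGCTCGC → Tm = 74°C (≥ 72°C)
Since every base adds ≥2°C, Tm only increases with n, so the threshold is first crossed at n = 23.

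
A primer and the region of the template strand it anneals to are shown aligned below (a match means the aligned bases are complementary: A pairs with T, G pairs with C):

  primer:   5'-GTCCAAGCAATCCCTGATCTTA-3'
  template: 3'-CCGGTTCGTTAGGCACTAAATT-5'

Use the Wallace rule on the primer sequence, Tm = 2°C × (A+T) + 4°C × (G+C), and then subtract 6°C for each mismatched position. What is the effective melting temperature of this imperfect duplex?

40°C

Primer base counts: A=6, T=6, G=3, C=7 → A+T=12, G+C=10
Perfect-match Tm = 2(12) + 4(10) = 24 + 40 = 64°C
Mismatches (positions where the bases are not complementary): 4 (at positions 2, 14, 19, 21)
Effective Tm = 64 − 4×6 = 64 − 24 = 40°C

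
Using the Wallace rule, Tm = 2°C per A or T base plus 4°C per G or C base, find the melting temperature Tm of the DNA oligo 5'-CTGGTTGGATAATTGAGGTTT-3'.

58°C

Counting bases: A=4, T=9, G=7, C=1
A+T = 13, G+C = 8
Tm = 2×13 + 4×8 = 58°C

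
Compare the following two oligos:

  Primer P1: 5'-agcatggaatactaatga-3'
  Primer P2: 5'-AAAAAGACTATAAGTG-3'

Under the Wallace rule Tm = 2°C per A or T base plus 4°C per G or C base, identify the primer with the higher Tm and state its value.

Primer P1, 48°C

Primer P1: A+T=12, G+C=6 → Tm = 2(12)+4(6) = 48°C
Primer P2: A+T=12, G+C=4 → Tm = 2(12)+4(4) = 40°C
48°C vs 40°C → primer P1 is higher.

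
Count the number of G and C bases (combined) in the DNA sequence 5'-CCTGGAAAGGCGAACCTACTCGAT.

13

Scanning the sequence gives A=7, T=4, G=6, C=7.
G+C = 6 + 7 = 13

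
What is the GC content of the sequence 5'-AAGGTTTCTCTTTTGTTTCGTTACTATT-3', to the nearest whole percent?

C=4, G=4, T=16, A=4
G+C = 4 + 4 = 8 out of 28 bases
%GC = 8/28 × 100 = 28.57% ≈ 29%

29%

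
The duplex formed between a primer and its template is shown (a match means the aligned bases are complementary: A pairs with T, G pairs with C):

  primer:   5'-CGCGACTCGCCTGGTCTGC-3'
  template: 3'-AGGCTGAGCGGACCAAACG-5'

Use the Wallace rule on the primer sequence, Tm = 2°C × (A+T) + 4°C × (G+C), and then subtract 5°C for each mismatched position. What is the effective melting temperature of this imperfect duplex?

51°C

Primer base counts: A=1, T=4, G=6, C=8 → A+T=5, G+C=14
Perfect-match Tm = 2(5) + 4(14) = 10 + 56 = 66°C
Mismatches (positions where the bases are not complementary): 3 (at positions 1, 2, 16)
Effective Tm = 66 − 3×5 = 66 − 15 = 51°C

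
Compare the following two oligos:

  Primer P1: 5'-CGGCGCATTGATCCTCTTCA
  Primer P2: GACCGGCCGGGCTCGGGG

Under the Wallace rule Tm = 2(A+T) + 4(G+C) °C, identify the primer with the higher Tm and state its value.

Primer P1: A+T=9, G+C=11 → Tm = 2(9)+4(11) = 62°C
Primer P2: A+T=2, G+C=16 → Tm = 2(2)+4(16) = 68°C
62°C vs 68°C → primer P2 is higher.

Primer P2, 68°C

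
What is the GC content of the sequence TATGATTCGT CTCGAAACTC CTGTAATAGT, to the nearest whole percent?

37%

Base counts: G=5, C=6, T=11, A=8
G+C = 5 + 6 = 11 out of 30 bases
%GC = 11/30 × 100 = 36.67% ≈ 37%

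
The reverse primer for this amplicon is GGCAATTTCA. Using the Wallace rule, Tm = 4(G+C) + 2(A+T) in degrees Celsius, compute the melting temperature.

A=3, C=2, G=2, T=3
AT pairs contribute 6, GC pairs contribute 4.
Tm = 2(6) + 4(4) = 12 + 16 = 28°C

28°C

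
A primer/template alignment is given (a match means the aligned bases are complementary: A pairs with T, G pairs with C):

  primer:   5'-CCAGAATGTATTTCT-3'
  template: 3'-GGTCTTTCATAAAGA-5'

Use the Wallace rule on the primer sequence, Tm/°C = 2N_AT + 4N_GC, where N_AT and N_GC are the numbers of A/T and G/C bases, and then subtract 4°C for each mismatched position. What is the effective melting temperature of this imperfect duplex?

36°C

Primer base counts: A=4, T=6, G=2, C=3 → A+T=10, G+C=5
Perfect-match Tm = 2(10) + 4(5) = 20 + 20 = 40°C
Mismatches (positions where the bases are not complementary): 1 (at position 7)
Effective Tm = 40 − 1×4 = 40 − 4 = 36°C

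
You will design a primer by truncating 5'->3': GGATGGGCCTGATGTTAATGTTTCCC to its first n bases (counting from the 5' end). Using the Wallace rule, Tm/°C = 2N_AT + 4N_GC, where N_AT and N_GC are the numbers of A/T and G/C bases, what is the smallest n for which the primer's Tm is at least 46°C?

First 13 bases: GGATGGGCCTGAT → Tm = 42°C (< 46°C)
First 14 bases: GGATGGGCCTGATG → Tm = 46°C (≥ 46°C)
Each additional base adds 2°C (A/T) or 4°C (G/C), so Tm is non-decreasing in n; n = 14 is the first length to reach 46°C.

n = 14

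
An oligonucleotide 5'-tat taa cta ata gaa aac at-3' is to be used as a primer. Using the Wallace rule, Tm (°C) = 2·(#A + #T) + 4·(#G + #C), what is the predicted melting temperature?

46°C

Base counts: C=2, T=6, A=11, G=1
A+T = 17, G+C = 3
Tm = 4·3 + 2·17 = 12 + 34 = 46°C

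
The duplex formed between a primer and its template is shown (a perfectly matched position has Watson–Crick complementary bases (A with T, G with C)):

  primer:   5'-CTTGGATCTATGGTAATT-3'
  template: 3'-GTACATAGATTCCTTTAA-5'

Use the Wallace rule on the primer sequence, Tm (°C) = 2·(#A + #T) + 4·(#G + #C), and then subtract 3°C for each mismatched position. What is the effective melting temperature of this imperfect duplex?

36°C

Primer base counts: A=4, T=8, G=4, C=2 → A+T=12, G+C=6
Perfect-match Tm = 2(12) + 4(6) = 24 + 24 = 48°C
Mismatches (positions where the bases are not complementary): 4 (at positions 2, 5, 11, 14)
Effective Tm = 48 − 4×3 = 48 − 12 = 36°C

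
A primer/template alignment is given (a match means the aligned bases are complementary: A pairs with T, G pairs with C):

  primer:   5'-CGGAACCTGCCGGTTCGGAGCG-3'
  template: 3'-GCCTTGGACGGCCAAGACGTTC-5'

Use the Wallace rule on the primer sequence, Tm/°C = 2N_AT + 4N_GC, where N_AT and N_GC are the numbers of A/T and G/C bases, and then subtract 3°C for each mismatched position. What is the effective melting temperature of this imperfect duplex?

Primer base counts: A=3, T=3, G=9, C=7 → A+T=6, G+C=16
Perfect-match Tm = 2(6) + 4(16) = 12 + 64 = 76°C
Mismatches (positions where the bases are not complementary): 4 (at positions 17, 19, 20, 21)
Effective Tm = 76 − 4×3 = 76 − 12 = 64°C

64°C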